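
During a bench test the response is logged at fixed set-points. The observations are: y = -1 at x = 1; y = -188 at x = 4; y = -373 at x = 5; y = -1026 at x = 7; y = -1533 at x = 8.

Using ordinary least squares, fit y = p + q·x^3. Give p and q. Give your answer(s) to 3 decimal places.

Setting ∂/∂p … = 0 gives: 5·p + 1045·q = -3121;  1045·p + 399515·q = -1195472.
(Σ1 = 5, Σx^3 = 1045, Σx^3·x^3 = 399515, Σy = -3121, Σx^3·y = -1195472.)
det = 5·399515 − 1045² = 905550.
p = ((-3121)·399515 − 1045·(-1195472))/905550 = 31759/12074; q = (5·(-1195472) − 1045·(-3121))/905550 = -181061/60370.

p = 2.630, q = -2.999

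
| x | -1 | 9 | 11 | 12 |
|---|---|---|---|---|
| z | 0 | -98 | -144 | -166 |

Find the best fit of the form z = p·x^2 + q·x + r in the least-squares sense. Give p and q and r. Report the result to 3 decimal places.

Compute the Gram sums: Σx^2·x^2 = 41939, Σx^2·x = 3787, Σx^2 = 347, Σx·x = 347, Σx = 31, Σ1 = 4.
Moment sums: Σx^2·z = -49266, Σx·z = -4458, Σz = -408.
Normal equations: [[41939, 3787, 347]; [3787, 347, 31]; [347, 31, 4]]·[p, q, r]ᵀ = [-49266, -4458, -408]ᵀ.
Solving the 3×3 system (Gaussian elimination) gives p = -9692/9753, q = -18740/9753, r = -2930/3251.

p = -0.994, q = -1.921, r = -0.901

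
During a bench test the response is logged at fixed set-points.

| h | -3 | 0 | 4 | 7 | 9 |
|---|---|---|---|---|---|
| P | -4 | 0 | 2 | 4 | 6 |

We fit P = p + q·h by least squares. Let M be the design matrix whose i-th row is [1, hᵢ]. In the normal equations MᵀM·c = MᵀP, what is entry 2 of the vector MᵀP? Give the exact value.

Entry 2 ↔ basis h, so (MᵀP)_{2} = Σᵢ (h)·Pᵢ = (-3)·(-4) + (0)·(0) + (4)·(2) + (7)·(4) + (9)·(6) = 102.

102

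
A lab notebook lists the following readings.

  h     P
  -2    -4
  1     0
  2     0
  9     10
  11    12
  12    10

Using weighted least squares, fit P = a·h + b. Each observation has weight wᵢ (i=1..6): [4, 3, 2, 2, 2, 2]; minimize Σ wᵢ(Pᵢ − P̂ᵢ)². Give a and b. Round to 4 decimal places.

a = 1.1320, b = -1.5546

Setting ∂/∂a … = 0 gives: 719·a + 63·b = 716;  63·a + 15·b = 48.
Eliminating b: 15·(row 1) − 63·(row 2) gives 6816·a = 15·716 − 63·48 = 7716, so a = 643/568.
Then b = (48 − 63·(643/568))/15 = -883/568.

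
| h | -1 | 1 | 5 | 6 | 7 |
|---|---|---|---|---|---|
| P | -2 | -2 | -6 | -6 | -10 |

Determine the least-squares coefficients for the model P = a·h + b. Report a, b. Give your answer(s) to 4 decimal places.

Forming MᵀM = [[112, 18]; [18, 5]] and MᵀP = [-136, -26]ᵀ gives MᵀM·[a, b]ᵀ = MᵀP.
Δ = 112·5 − 18² = 236.
a = ((-136)·5 − 18·(-26))/236 = -53/59; b = (112·(-26) − 18·(-136))/236 = -116/59.

a = -0.8983, b = -1.9661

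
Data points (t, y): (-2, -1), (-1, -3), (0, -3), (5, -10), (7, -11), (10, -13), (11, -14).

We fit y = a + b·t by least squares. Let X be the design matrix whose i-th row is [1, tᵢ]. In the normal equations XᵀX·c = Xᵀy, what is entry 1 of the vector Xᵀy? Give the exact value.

Entry 1 ↔ basis 1, so (Xᵀy)_{1} = Σᵢ yᵢ = (1)·(-1) + (1)·(-3) + (1)·(-3) + (1)·(-10) + (1)·(-11) + (1)·(-13) + (1)·(-14) = -55.

-55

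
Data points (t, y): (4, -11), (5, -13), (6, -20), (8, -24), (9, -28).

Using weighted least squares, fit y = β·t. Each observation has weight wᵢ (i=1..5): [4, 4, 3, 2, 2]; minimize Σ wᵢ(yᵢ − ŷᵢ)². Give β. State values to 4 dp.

β = -2.9964

Normal-equation sums: Σwᵢ·t·t = 562.
And Σwᵢ·t·y = -1684.
So XᵀWX·[β]ᵀ = XᵀWy: [[562]]·[β]ᵀ = [-1684]ᵀ.
β = (-1684)/562 = -2.99644.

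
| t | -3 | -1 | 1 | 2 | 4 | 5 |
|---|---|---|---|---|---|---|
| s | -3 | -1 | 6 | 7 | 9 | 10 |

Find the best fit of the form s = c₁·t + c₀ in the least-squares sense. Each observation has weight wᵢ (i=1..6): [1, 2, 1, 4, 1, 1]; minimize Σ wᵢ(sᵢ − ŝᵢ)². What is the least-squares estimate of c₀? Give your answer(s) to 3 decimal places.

c₀ = 2.390

With design matrix X, XᵀWX = [[69, 13]; [13, 10]] and XᵀWs = [159, 48]ᵀ.
Eliminating c₀: 10·(row 1) − 13·(row 2) gives 521·c₁ = 10·159 − 13·48 = 966, so c₁ = 966/521.
Then c₀ = (48 − 13·(966/521))/10 = 1245/521.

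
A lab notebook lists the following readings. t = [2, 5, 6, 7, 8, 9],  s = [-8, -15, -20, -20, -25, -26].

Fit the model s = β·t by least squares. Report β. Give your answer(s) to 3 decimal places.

β = -3.031

Setting ∂/∂β … = 0 gives: 259·β = -785.
(Σt·t = 259, Σt·s = -785.)
Hence β = -785 / 259 ≈ -3.03089.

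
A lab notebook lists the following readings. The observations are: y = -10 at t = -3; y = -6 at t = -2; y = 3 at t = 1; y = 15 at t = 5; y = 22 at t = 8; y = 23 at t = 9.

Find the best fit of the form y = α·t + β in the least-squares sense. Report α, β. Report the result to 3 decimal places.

α = 2.785, β = -0.521

Forming XᵀX = [[184, 18]; [18, 6]] and Xᵀy = [503, 47]ᵀ gives XᵀX·[α, β]ᵀ = Xᵀy.
Eliminating β: 6·(row 1) − 18·(row 2) gives 780·α = 6·503 − 18·47 = 2172, so α = 181/65.
Then β = (47 − 18·(181/65))/6 = -203/390.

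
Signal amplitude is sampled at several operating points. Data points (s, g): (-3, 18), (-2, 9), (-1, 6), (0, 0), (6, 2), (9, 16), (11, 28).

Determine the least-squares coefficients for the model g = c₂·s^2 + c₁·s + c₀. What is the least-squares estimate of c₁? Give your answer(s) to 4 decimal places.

Entries of XᵀX: Σs^2·s^2 = 22596, Σs^2·s = 2240, Σs^2 = 252, Σs·s = 252, Σs = 20, Σ1 = 7.
Right-hand side: Σs^2·g = 4960, Σs·g = 386, Σg = 79.
XᵀX·[c₂, c₁, c₀]ᵀ = Xᵀg becomes [[22596, 2240, 252]; [2240, 252, 20]; [252, 20, 7]]·[c₂, c₁, c₀]ᵀ = [4960, 386, 79]ᵀ.
Row-reducing yields c₂ = 73799/142121, c₁ = -131077/40606, c₀ = 36849/20303.

c₁ = -3.2280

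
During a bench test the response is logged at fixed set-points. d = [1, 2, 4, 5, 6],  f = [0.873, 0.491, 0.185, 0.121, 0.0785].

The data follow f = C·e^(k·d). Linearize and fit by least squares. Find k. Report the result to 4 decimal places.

k = -0.4795

Linearized form: ln f = k·d + ln C. From the 5 transformed points,
AᵀA = [[82.0000, 18.0000]; [18.0000, 5]], rhs = [-34.1358, -7.1912]ᵀ  (here Σd = 18.0000, Σ(d)² = 82.0000, Σln f = -7.1912, Σd·ln f = -34.1358).
Δ = 82.0000·5 − (18.0000)² = 86.0000; k = (-34.1358·5 − 18.0000·-7.1912)/86.0000 = -0.47951, ln C = (82.0000·-7.1912 − 18.0000·-34.1358)/86.0000 = 0.28802.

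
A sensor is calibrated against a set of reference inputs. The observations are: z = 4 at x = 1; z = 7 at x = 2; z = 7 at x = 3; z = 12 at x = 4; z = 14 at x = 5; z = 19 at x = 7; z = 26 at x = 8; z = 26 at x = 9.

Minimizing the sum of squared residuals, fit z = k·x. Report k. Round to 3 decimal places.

k = 2.940

With design matrix A, AᵀA = [[249]] and Aᵀz = [732]ᵀ.
Hence k = 732 / 249 ≈ 2.93976.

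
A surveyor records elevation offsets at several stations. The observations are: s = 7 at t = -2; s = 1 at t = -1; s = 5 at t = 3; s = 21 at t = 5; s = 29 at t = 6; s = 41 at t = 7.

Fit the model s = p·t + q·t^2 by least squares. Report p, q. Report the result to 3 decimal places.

p = -1.121, q = 1.004

Normal-equation sums: Σt·t = 124, Σt·t^2 = 702, Σt^2·t^2 = 4420.
For Aᵀs: Σt·s = 566, Σt^2·s = 3652.
Δ = 124·4420 − 702² = 55276.
p = (566·4420 − 702·3652)/55276 = -1192/1063; q = (124·3652 − 702·566)/55276 = 13879/13819.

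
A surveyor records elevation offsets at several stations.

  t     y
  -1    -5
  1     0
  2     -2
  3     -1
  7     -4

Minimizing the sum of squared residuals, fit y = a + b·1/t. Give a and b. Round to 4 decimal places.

Compute the Gram sums: Σ1 = 5, Σ1/t = 41/42, Σ1/t·1/t = 4201/1764.
Right-hand side: Σy = -12, Σ1/t·y = 65/21.
AᵀA·[a, b]ᵀ = Aᵀy becomes [[5, 41/42]; [41/42, 4201/1764]]·[a, b]ᵀ = [-12, 65/21]ᵀ.
Determinant 5·(4201/1764) − (41/42)² = 4831/441.
a = ((-12)·(4201/1764) − (41/42)·(65/21))/(4831/441) = -27871/9662; b = (5·(65/21) − (41/42)·(-12))/(4831/441) = 11991/4831.

a = -2.8846, b = 2.4821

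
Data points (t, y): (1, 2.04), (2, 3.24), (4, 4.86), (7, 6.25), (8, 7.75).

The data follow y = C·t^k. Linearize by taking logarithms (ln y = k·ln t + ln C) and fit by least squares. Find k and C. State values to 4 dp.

Taking logs, ln y = k·ln t + ln C, so regress ln y on ln t.
Sums: Σln t = 6.1048, Σ(ln t)² = 10.5129, Σln y = 7.3498, Σln t·ln y = 10.8307.
Normal system: [[10.5129, 6.1048]; [6.1048, 5]]·[k, ln C]ᵀ = [10.8307, 7.3498]ᵀ.
Solving (det = 15.2960): k = 0.60698, ln C = 0.72887, so C = exp(0.72887) = 2.07273.

k = 0.6070, C = 2.0727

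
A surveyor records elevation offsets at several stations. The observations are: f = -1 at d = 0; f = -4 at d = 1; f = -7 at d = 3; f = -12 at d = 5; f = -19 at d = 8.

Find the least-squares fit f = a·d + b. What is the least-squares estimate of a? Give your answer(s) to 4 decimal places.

a = -2.2039

Forming XᵀX = [[99, 17]; [17, 5]] and Xᵀf = [-237, -43]ᵀ gives XᵀX·[a, b]ᵀ = Xᵀf.
Determinant 99·5 − 17² = 206.
a = ((-237)·5 − 17·(-43))/206 = -227/103; b = (99·(-43) − 17·(-237))/206 = -114/103.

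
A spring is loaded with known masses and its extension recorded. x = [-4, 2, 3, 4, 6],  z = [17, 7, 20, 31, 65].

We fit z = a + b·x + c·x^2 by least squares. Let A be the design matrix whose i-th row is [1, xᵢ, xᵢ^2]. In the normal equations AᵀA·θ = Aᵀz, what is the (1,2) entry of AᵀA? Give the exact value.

11

Row 1 ↔ basis 1, column 2 ↔ basis x, so (AᵀA)_{1,2} = Σᵢ x = (1)·(-4) + (1)·(2) + (1)·(3) + (1)·(4) + (1)·(6) = 11.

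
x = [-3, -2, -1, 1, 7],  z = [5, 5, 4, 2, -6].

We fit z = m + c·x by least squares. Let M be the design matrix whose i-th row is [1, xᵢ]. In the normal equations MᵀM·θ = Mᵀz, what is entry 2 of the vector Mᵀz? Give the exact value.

Entry 2 ↔ basis x, so (Mᵀz)_{2} = Σᵢ (x)·zᵢ = (-3)·(5) + (-2)·(5) + (-1)·(4) + (1)·(2) + (7)·(-6) = -69.

-69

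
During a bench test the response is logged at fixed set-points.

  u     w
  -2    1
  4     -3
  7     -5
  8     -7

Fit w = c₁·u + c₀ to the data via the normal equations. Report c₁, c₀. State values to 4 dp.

c₁ = -0.7490, c₀ = -0.3169

Normal-equation sums: Σu·u = 133, Σu = 17, Σ1 = 4.
For Aᵀw: Σu·w = -105, Σw = -14.
AᵀA·[c₁, c₀]ᵀ = Aᵀw becomes [[133, 17]; [17, 4]]·[c₁, c₀]ᵀ = [-105, -14]ᵀ.
Eliminating c₀: 4·(row 1) − 17·(row 2) gives 243·c₁ = 4·(-105) − 17·(-14) = -182, so c₁ = -182/243.
Then c₀ = ((-14) − 17·(-182/243))/4 = -77/243.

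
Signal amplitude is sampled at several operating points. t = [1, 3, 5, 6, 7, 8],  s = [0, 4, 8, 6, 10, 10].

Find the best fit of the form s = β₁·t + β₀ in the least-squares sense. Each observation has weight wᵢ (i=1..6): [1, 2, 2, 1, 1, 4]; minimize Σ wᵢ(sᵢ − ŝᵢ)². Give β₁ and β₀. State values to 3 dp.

β₁ = 1.306, β₀ = -0.090

Sums needed: Σwᵢ·t·t = 410, Σwᵢ·t = 62, Σwᵢ·1 = 11.
And Σwᵢ·t·s = 530, Σwᵢ·s = 80.
So MᵀWM·[β₁, β₀]ᵀ = MᵀWs: [[410, 62]; [62, 11]]·[β₁, β₀]ᵀ = [530, 80]ᵀ.
det = 410·11 − 62² = 666.
β₁ = (530·11 − 62·80)/666 = 145/111; β₀ = (410·80 − 62·530)/666 = -10/111.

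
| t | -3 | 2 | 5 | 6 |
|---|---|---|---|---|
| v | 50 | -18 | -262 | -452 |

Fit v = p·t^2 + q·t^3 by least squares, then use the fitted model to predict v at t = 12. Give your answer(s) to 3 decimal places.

Normal-equation sums: Σt^2·t^2 = 2018, Σt^2·t^3 = 10690, Σt^3·t^3 = 63074.
Moment sums: Σt^2·v = -22444, Σt^3·v = -131876.
So MᵀM·[p, q]ᵀ = Mᵀv: [[2018, 10690]; [10690, 63074]]·[p, q]ᵀ = [-22444, -131876]ᵀ.
Eliminating q: 63074·(row 1) − 10690·(row 2) gives 13007232·p = 63074·(-22444) − 10690·(-131876) = -5878416, so p = -122467/270984.
Then q = ((-131876) − 10690·(-122467/270984))/63074 = -545821/270984.
At t = 12: v̂ = (-122467/270984)·(144) + (-545821/270984)·(1728) = -40033914/11291.

v̂ = -3545.648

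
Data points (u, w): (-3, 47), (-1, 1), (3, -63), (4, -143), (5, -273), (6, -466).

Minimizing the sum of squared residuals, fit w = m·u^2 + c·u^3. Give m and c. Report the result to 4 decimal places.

m = -0.8592, c = -2.0145

From the data, Σu^2·u^2 = 2340, Σu^2·u^3 = 11924, Σu^3·u^3 = 67836.
For Aᵀw: Σu^2·w = -26032, Σu^3·w = -146904.
AᵀA·[m, c]ᵀ = Aᵀw becomes [[2340, 11924]; [11924, 67836]]·[m, c]ᵀ = [-26032, -146904]ᵀ.
Δ = 2340·67836 − 11924² = 16554464.
m = ((-26032)·67836 − 11924·(-146904))/16554464 = -444483/517327; c = (2340·(-146904) − 11924·(-26032))/16554464 = -1042181/517327.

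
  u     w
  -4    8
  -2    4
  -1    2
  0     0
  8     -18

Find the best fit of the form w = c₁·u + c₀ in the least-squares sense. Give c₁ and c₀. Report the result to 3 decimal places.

Normal-equation sums: Σu·u = 85, Σu = 1, Σ1 = 5.
Moment sums: Σu·w = -186, Σw = -4.
So XᵀX·[c₁, c₀]ᵀ = Xᵀw: [[85, 1]; [1, 5]]·[c₁, c₀]ᵀ = [-186, -4]ᵀ.
Δ = 85·5 − 1² = 424.
c₁ = ((-186)·5 − 1·(-4))/424 = -463/212; c₀ = (85·(-4) − 1·(-186))/424 = -77/212.

c₁ = -2.184, c₀ = -0.363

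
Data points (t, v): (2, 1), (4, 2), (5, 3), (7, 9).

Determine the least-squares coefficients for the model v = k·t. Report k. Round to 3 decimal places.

From the data, Σt·t = 94.
Moment sums: Σt·v = 88.
Normal equations: [[94]]·[k]ᵀ = [88]ᵀ.
Hence k = 88 / 94 ≈ 0.93617.

k = 0.936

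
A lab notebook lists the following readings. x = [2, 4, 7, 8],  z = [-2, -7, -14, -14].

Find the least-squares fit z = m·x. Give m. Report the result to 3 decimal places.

m = -1.820

The normal equations are: 133·m = -242.
(Σx·x = 133, Σx·z = -242.)
m = (-242)/133 = -1.81955.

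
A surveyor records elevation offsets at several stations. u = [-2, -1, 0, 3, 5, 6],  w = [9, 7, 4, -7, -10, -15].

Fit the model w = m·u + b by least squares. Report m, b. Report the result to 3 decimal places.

The normal system XᵀX·[m, b]ᵀ = Xᵀw is [[75, 11]; [11, 6]]·[m, b]ᵀ = [-186, -12]ᵀ.
Determinant 75·6 − 11² = 329.
m = ((-186)·6 − 11·(-12))/329 = -984/329; b = (75·(-12) − 11·(-186))/329 = 1146/329.

m = -2.991, b = 3.483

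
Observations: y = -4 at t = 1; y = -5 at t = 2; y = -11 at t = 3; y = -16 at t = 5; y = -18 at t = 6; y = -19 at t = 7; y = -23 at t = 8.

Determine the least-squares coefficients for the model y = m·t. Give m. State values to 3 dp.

Forming MᵀM = [[188]] and Mᵀy = [-552]ᵀ gives MᵀM·[m]ᵀ = Mᵀy.
Hence m = -552 / 188 ≈ -2.93617.

m = -2.936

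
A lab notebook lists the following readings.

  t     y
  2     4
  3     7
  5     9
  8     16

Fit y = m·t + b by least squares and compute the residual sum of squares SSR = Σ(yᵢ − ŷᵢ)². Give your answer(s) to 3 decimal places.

SSR = 1.810

Entries of AᵀA: Σt·t = 102, Σt = 18, Σ1 = 4.
And Σt·y = 202, Σy = 36.
So AᵀA·[m, b]ᵀ = Aᵀy: [[102, 18]; [18, 4]]·[m, b]ᵀ = [202, 36]ᵀ.
Δ = 102·4 − 18² = 84.
m = (202·4 − 18·36)/84 = 40/21; b = (102·36 − 18·202)/84 = 3/7.
Residuals: -5/21, 6/7, -20/21, 1/3; SSR = 38/21.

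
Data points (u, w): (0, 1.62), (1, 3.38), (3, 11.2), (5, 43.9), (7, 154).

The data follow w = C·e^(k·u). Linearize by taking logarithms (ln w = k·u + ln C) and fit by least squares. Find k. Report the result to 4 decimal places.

With ln wᵢ as the transformed response and uᵢ as the regressor:
AᵀA = [[84.0000, 16.0000]; [16.0000, 5]], rhs = [62.6339, 12.9351]ᵀ  (here Σu = 16.0000, Σ(u)² = 84.0000, Σln w = 12.9351, Σu·ln w = 62.6339).
Solving (det = 164.0000): k = 0.64761, ln C = 0.51467.

k = 0.6476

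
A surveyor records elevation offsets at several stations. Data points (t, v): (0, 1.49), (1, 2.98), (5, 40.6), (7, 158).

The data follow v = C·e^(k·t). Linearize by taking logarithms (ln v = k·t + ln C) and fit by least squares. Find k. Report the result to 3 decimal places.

Linearized form: ln v = k·t + ln C. From the 4 transformed points,
Over the data: Σt = 13.0000, Σ(t)² = 75.0000, Σln v = 10.2571, Σt·ln v = 55.0489.
Normal system: [[75.0000, 13.0000]; [13.0000, 4]]·[k, ln C]ᵀ = [55.0489, 10.2571]ᵀ.
Δ = 75.0000·4 − (13.0000)² = 131.0000; k = (55.0489·4 − 13.0000·10.2571)/131.0000 = 0.66301, ln C = (75.0000·10.2571 − 13.0000·55.0489)/131.0000 = 0.40949.

k = 0.663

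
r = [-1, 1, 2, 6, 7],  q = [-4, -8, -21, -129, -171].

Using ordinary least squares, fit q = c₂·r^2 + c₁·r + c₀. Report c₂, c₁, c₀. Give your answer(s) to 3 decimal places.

c₂ = -3.071, c₁ = -2.502, c₀ = -3.200

With design matrix X, XᵀX = [[3715, 567, 91]; [567, 91, 15]; [91, 15, 5]] and Xᵀq = [-13119, -2017, -333]ᵀ.
Solving the 3×3 system (Gaussian elimination) gives c₂ = -31743/10336, c₁ = -25861/10336, c₀ = -2067/646.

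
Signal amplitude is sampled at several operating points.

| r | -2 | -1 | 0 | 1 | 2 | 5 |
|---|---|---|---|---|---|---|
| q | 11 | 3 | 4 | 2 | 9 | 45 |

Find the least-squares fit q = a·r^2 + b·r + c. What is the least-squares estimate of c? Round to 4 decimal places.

c = 2.1405

From the data, Σr^2·r^2 = 659, Σr^2·r = 125, Σr^2 = 35, Σr·r = 35, Σr = 5, Σ1 = 6.
And Σr^2·q = 1210, Σr·q = 220, Σq = 74.
Row-reducing yields a = 1765/968, b = -515/968, c = 259/121.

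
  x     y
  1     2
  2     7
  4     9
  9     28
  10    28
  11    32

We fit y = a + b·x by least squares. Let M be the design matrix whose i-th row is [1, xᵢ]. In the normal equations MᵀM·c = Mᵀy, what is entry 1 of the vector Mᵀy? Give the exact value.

106

Entry 1 ↔ basis 1, so (Mᵀy)_{1} = Σᵢ yᵢ = (1)·(2) + (1)·(7) + (1)·(9) + (1)·(28) + (1)·(28) + (1)·(32) = 106.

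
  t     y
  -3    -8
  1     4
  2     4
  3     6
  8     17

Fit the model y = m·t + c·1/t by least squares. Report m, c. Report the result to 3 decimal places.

m = 2.094, c = 1.559

Forming AᵀA = [[87, 5]; [5, 857/576]] and Aᵀy = [190, 307/24]ᵀ gives AᵀA·[m, c]ᵀ = Aᵀy.
det = 87·(857/576) − 5² = 20053/192.
m = (190·(857/576) − 5·(307/24))/(20053/192) = 125990/60159; c = (87·(307/24) − 5·190)/(20053/192) = 31272/20053.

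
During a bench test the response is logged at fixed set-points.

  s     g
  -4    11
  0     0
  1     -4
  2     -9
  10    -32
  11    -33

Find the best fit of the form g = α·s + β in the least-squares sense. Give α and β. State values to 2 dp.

Entries of XᵀX: Σs·s = 242, Σs = 20, Σ1 = 6.
For Xᵀg: Σs·g = -749, Σg = -67.
So XᵀX·[α, β]ᵀ = Xᵀg: [[242, 20]; [20, 6]]·[α, β]ᵀ = [-749, -67]ᵀ.
Eliminating β: 6·(row 1) − 20·(row 2) gives 1052·α = 6·(-749) − 20·(-67) = -3154, so α = -1577/526.
Then β = ((-67) − 20·(-1577/526))/6 = -617/526.

α = -3.00, β = -1.17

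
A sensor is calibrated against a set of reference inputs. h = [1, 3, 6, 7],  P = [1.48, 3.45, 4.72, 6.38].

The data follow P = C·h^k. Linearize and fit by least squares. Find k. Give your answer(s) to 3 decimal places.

k = 0.704

With ln Pᵢ as the transformed response and ln hᵢ as the regressor:
Σln h = 4.8363, Σ(ln h)² = 8.2039, Σln P = 5.0354, Σln h·ln P = 7.7471.
Equations: 8.2039·k + 4.8363·ln C = 7.7471;  4.8363·k + 4·ln C = 5.0354.
Δ = 8.2039·4 − (4.8363)² = 9.4260; k = (7.7471·4 − 4.8363·5.0354)/9.4260 = 0.70397, ln C = (8.2039·5.0354 − 4.8363·7.7471)/9.4260 = 0.40770.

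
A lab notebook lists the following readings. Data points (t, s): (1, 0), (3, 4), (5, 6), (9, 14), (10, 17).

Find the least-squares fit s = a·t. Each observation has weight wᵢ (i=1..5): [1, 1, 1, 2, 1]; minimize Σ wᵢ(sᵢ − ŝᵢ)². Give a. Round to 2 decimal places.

a = 1.56

With design matrix M, MᵀWM = [[297]] and MᵀWs = [464]ᵀ.
Hence a = 464 / 297 ≈ 1.56229.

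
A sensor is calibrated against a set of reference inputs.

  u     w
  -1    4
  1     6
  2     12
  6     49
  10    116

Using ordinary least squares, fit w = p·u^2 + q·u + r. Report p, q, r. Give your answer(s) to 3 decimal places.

Sums needed: Σu^2·u^2 = 11314, Σu^2·u = 1224, Σu^2 = 142, Σu·u = 142, Σu = 18, Σ1 = 5.
Moment sums: Σu^2·w = 13422, Σu·w = 1480, Σw = 187.
MᵀM·[p, q, r]ᵀ = Mᵀw becomes [[11314, 1224, 142]; [1224, 142, 18]; [142, 18, 5]]·[p, q, r]ᵀ = [13422, 1480, 187]ᵀ.
Inverting the 3×3 Gram matrix, [p, q, r]ᵀ = [63872/67531, 116011/67531, 294055/67531]ᵀ.

p = 0.946, q = 1.718, r = 4.354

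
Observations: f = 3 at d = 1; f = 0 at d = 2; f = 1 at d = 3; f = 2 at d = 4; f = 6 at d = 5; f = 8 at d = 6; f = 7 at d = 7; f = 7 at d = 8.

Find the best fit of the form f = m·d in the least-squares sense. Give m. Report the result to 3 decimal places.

Normal-equation sums: Σd·d = 204.
And Σd·f = 197.
So XᵀX·[m]ᵀ = Xᵀf: [[204]]·[m]ᵀ = [197]ᵀ.
Hence m = 197 / 204 ≈ 0.965686.

m = 0.966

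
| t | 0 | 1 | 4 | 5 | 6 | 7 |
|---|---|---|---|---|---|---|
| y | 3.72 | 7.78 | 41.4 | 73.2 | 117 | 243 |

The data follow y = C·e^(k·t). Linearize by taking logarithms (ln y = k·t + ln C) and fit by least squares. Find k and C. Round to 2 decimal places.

k = 0.58, C = 4.00

Taking logs, ln y = k·t + ln C, so regress ln y on t.
Σt = 23.0000, Σ(t)² = 127.0000, Σln y = 21.6370, Σt·ln y = 105.4351.
Equations: 127.0000·k + 23.0000·ln C = 105.4351;  23.0000·k + 6·ln C = 21.6370.
Δ = 127.0000·6 − (23.0000)² = 233.0000; k = (105.4351·6 − 23.0000·21.6370)/233.0000 = 0.57923, ln C = (127.0000·21.6370 − 23.0000·105.4351)/233.0000 = 1.38579, so C = exp(1.38579) = 3.99800.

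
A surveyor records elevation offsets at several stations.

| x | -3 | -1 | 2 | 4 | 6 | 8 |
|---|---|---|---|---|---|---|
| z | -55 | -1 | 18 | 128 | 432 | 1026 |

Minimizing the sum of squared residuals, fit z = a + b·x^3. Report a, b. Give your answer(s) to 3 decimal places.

a = 0.336, b = 2.003

Entries of MᵀM: Σ1 = 6, Σx^3 = 772, Σx^3·x^3 = 313690.
Moment sums: Σz = 1548, Σx^3·z = 628446.
Eliminating b: 313690·(row 1) − 772·(row 2) gives 1286156·a = 313690·1548 − 772·628446 = 431808, so a = 107952/321539.
Then b = (628446 − 772·(107952/321539))/313690 = 643905/321539.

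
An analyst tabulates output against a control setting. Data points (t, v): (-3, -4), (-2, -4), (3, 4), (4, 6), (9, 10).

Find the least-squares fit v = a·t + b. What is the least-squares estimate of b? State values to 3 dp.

b = -0.376

Setting ∂/∂a … = 0 gives: 119·a + 11·b = 146;  11·a + 5·b = 12.
(Σt·t = 119, Σt = 11, Σ1 = 5, Σt·v = 146, Σv = 12.)
Eliminating b: 5·(row 1) − 11·(row 2) gives 474·a = 5·146 − 11·12 = 598, so a = 299/237.
Then b = (12 − 11·(299/237))/5 = -89/237.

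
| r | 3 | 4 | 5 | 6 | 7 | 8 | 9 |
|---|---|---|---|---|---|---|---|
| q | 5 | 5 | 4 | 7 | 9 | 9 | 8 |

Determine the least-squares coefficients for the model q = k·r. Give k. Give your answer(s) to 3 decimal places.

Compute the Gram sums: Σr·r = 280.
Right-hand side: Σr·q = 304.
So XᵀX·[k]ᵀ = Xᵀq: [[280]]·[k]ᵀ = [304]ᵀ.
k = 304/280 = 1.08571.

k = 1.086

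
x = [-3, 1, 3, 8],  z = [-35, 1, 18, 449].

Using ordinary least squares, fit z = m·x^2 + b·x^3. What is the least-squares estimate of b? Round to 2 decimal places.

From the data, Σx^2·x^2 = 4259, Σx^2·x^3 = 32769, Σx^3·x^3 = 263603.
And Σx^2·z = 28584, Σx^3·z = 231320.
Determinant 4259·263603 − 32769² = 48877816.
m = (28584·263603 − 32769·231320)/48877816 = -5662116/6109727; b = (4259·231320 − 32769·28584)/48877816 = 6065348/6109727.

b = 0.99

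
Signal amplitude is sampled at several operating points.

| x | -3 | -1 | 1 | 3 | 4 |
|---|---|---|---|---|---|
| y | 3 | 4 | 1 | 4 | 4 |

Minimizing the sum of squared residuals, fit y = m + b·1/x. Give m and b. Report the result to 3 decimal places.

m = 3.254, b = -1.086

Normal-equation sums: Σ1 = 5, Σ1/x = 1/4, Σ1/x·1/x = 329/144.
And Σy = 16, Σ1/x·y = -5/3.
Normal equations: [[5, 1/4]; [1/4, 329/144]]·[m, b]ᵀ = [16, -5/3]ᵀ.
Eliminating b: (329/144)·(row 1) − (1/4)·(row 2) gives (409/36)·m = (329/144)·16 − (1/4)·(-5/3) = 1331/36, so m = 1331/409.
Then b = ((-5/3) − (1/4)·(1331/409))/(329/144) = -444/409.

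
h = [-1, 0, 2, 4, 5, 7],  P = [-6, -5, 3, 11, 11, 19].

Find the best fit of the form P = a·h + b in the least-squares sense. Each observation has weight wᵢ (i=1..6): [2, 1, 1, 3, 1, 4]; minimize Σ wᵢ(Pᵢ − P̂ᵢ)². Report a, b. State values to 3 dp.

a = 3.195, b = -3.149

The normal system XᵀWX·[a, b]ᵀ = XᵀWP is [[275, 45]; [45, 12]]·[a, b]ᵀ = [737, 106]ᵀ.
det = 275·12 − 45² = 1275.
a = (737·12 − 45·106)/1275 = 1358/425; b = (275·106 − 45·737)/1275 = -803/255.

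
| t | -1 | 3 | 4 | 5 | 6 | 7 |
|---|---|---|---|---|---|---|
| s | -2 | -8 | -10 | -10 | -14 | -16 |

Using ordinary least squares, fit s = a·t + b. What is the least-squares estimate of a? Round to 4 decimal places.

Sums needed: Σt·t = 136, Σt = 24, Σ1 = 6.
Right-hand side: Σt·s = -308, Σs = -60.
Normal equations: [[136, 24]; [24, 6]]·[a, b]ᵀ = [-308, -60]ᵀ.
Δ = 136·6 − 24² = 240.
a = ((-308)·6 − 24·(-60))/240 = -17/10; b = (136·(-60) − 24·(-308))/240 = -16/5.

a = -1.7000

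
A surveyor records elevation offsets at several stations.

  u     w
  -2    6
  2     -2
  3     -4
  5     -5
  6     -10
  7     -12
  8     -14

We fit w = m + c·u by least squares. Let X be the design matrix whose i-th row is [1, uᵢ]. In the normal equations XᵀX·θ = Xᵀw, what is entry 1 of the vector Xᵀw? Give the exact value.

Entry 1 ↔ basis 1, so (Xᵀw)_{1} = Σᵢ wᵢ = (1)·(6) + (1)·(-2) + (1)·(-4) + (1)·(-5) + (1)·(-10) + (1)·(-12) + (1)·(-14) = -41.

-41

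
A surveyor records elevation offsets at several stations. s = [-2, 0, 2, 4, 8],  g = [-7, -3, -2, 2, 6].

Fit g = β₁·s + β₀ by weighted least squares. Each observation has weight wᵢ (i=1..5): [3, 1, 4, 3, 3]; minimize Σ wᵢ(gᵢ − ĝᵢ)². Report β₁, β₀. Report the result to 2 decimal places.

Entries of AᵀWA: Σwᵢ·s·s = 268, Σwᵢ·s = 38, Σwᵢ·1 = 14.
Moment sums: Σwᵢ·s·g = 194, Σwᵢ·g = -8.
Normal equations: [[268, 38]; [38, 14]]·[β₁, β₀]ᵀ = [194, -8]ᵀ.
Δ = 268·14 − 38² = 2308.
β₁ = (194·14 − 38·(-8))/2308 = 755/577; β₀ = (268·(-8) − 38·194)/2308 = -2379/577.

β₁ = 1.31, β₀ = -4.12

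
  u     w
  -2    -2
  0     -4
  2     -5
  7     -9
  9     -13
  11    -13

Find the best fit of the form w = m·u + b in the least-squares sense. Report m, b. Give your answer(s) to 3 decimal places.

m = -0.887, b = -3.674

Normal-equation sums: Σu·u = 259, Σu = 27, Σ1 = 6.
Right-hand side: Σu·w = -329, Σw = -46.
So XᵀX·[m, b]ᵀ = Xᵀw: [[259, 27]; [27, 6]]·[m, b]ᵀ = [-329, -46]ᵀ.
Eliminating b: 6·(row 1) − 27·(row 2) gives 825·m = 6·(-329) − 27·(-46) = -732, so m = -244/275.
Then b = ((-46) − 27·(-244/275))/6 = -3031/825.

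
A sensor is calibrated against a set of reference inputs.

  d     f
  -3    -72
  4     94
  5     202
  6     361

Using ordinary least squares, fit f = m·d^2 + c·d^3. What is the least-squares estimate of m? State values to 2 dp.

m = -2.02

Normal-equation sums: Σd^2·d^2 = 2258, Σd^2·d^3 = 11682, Σd^3·d^3 = 67106.
And Σd^2·f = 18902, Σd^3·f = 111186.
Determinant 2258·67106 − 11682² = 15056224.
m = (18902·67106 − 11682·111186)/15056224 = -3804655/1882028; c = (2258·111186 − 11682·18902)/15056224 = 3780603/1882028.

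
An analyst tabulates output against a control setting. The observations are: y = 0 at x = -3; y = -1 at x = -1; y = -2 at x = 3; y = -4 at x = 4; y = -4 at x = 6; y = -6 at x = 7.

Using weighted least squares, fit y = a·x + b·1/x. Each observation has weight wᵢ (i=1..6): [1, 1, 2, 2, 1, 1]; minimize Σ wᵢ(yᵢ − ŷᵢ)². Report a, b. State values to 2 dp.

Setting ∂/∂a … = 0 gives: 145·a + 8·b = -109;  8·a + (5315/3528)·b = -27/7.
Determinant 145·(5315/3528) − 8² = 544883/3528.
a = ((-109)·(5315/3528) − 8·(-27/7))/(544883/3528) = -470471/544883; b = (145·(-27/7) − 8·(-109))/(544883/3528) = 1103256/544883.

a = -0.86, b = 2.02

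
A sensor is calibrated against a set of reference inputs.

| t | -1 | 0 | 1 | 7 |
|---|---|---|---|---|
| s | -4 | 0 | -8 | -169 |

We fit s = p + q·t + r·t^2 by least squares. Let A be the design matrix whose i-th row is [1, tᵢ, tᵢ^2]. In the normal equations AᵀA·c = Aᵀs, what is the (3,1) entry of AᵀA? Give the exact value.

Row 3 ↔ basis t^2, column 1 ↔ basis 1, so (AᵀA)_{3,1} = Σᵢ t^2 = (1)·(1) + (0)·(1) + (1)·(1) + (49)·(1) = 51.

51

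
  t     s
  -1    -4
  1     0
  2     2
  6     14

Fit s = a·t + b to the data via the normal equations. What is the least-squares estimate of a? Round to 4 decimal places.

Normal-equation sums: Σt·t = 42, Σt = 8, Σ1 = 4.
Right-hand side: Σt·s = 92, Σs = 12.
AᵀA·[a, b]ᵀ = Aᵀs becomes [[42, 8]; [8, 4]]·[a, b]ᵀ = [92, 12]ᵀ.
Δ = 42·4 − 8² = 104.
a = (92·4 − 8·12)/104 = 34/13; b = (42·12 − 8·92)/104 = -29/13.

a = 2.6154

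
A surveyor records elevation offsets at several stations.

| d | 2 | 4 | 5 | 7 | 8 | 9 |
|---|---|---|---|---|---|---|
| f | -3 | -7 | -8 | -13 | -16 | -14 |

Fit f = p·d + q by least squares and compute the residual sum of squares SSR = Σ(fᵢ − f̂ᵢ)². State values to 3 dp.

SSR = 8.287

From the data, Σd·d = 239, Σd = 35, Σ1 = 6.
Moment sums: Σd·f = -419, Σf = -61.
So AᵀA·[p, q]ᵀ = Aᵀf: [[239, 35]; [35, 6]]·[p, q]ᵀ = [-419, -61]ᵀ.
Determinant 239·6 − 35² = 209.
p = ((-419)·6 − 35·(-61))/209 = -379/209; q = (239·(-61) − 35·(-419))/209 = 86/209.
Residuals: 45/209, -3/19, 137/209, -150/209, -398/209, 21/11; SSR = 1732/209.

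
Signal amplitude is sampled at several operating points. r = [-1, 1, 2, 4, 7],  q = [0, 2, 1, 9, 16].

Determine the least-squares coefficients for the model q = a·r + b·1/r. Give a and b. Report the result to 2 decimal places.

Entries of XᵀX: Σr·r = 71, Σr·1/r = 5, Σ1/r·1/r = 1829/784.
Moment sums: Σr·q = 152, Σ1/r·q = 197/28.
So XᵀX·[a, b]ᵀ = Xᵀq: [[71, 5]; [5, 1829/784]]·[a, b]ᵀ = [152, 197/28]ᵀ.
Eliminating b: (1829/784)·(row 1) − 5·(row 2) gives (110259/784)·a = (1829/784)·152 − 5·(197/28) = 62607/196, so a = 83476/36753.
Then b = ((197/28) − 5·(83476/36753))/(1829/784) = -68068/36753.

a = 2.27, b = -1.85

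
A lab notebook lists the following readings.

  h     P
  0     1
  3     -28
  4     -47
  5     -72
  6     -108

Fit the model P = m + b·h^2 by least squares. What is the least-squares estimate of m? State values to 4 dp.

m = 0.5085

Setting ∂/∂m … = 0 gives: 5·m + 86·b = -254;  86·m + 2258·b = -6692.
(Σ1 = 5, Σh^2 = 86, Σh^2·h^2 = 2258, ΣP = -254, Σh^2·P = -6692.)
Eliminating b: 2258·(row 1) − 86·(row 2) gives 3894·m = 2258·(-254) − 86·(-6692) = 1980, so m = 30/59.
Then b = ((-6692) − 86·(30/59))/2258 = -176/59.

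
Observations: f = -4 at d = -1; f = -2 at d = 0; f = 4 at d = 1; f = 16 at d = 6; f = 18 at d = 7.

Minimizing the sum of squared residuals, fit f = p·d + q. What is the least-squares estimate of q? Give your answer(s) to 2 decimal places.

q = -0.77

From the data, Σd·d = 87, Σd = 13, Σ1 = 5.
Right-hand side: Σd·f = 230, Σf = 32.
Δ = 87·5 − 13² = 266.
p = (230·5 − 13·32)/266 = 367/133; q = (87·32 − 13·230)/266 = -103/133.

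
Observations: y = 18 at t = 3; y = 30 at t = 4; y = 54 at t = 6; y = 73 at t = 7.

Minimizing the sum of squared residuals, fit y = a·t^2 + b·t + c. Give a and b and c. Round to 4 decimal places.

The normal system XᵀX·[a, b, c]ᵀ = Xᵀy is [[4034, 650, 110]; [650, 110, 20]; [110, 20, 4]]·[a, b, c]ᵀ = [6163, 1009, 175]ᵀ.
Solving the 3×3 system (Gaussian elimination) gives a = 7/6, b = 26/15, c = 3.

a = 1.1667, b = 1.7333, c = 3.0000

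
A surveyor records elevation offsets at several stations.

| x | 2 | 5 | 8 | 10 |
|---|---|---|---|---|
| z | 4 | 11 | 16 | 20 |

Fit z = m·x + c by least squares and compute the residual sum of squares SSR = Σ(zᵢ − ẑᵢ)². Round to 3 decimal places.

The normal equations are: 193·m + 25·c = 391;  25·m + 4·c = 51.
(Σx·x = 193, Σx = 25, Σ1 = 4, Σx·z = 391, Σz = 51.)
Δ = 193·4 − 25² = 147.
m = (391·4 − 25·51)/147 = 289/147; c = (193·51 − 25·391)/147 = 68/147.
Residuals: -58/147, 104/147, -4/21, -6/49; SSR = 104/147.

SSR = 0.707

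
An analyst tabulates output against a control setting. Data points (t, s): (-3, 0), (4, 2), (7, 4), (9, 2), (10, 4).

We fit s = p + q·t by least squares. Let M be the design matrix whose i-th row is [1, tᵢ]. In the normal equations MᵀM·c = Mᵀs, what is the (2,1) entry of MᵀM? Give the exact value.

Row 2 ↔ basis t, column 1 ↔ basis 1, so (MᵀM)_{2,1} = Σᵢ t = (-3)·(1) + (4)·(1) + (7)·(1) + (9)·(1) + (10)·(1) = 27.

27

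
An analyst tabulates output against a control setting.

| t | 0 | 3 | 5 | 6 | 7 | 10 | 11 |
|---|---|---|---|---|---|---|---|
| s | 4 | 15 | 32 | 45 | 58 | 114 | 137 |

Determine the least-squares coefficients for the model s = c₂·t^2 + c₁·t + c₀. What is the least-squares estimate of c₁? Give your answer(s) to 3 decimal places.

c₁ = 0.280

Sums needed: Σt^2·t^2 = 29044, Σt^2·t = 3042, Σt^2 = 340, Σt·t = 340, Σt = 42, Σ1 = 7.
And Σt^2·s = 33374, Σt·s = 3528, Σs = 405.
AᵀA·[c₂, c₁, c₀]ᵀ = Aᵀs becomes [[29044, 3042, 340]; [3042, 340, 42]; [340, 42, 7]]·[c₂, c₁, c₀]ᵀ = [33374, 3528, 405]ᵀ.
Solving the 3×3 system (Gaussian elimination) gives c₂ = 184853/172569, c₁ = 16129/57523, c₀ = 715453/172569.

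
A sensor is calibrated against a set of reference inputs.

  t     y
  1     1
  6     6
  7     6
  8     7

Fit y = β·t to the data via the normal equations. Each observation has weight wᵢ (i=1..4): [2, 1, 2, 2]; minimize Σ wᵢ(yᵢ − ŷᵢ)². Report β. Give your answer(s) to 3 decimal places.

With design matrix A, AᵀWA = [[264]] and AᵀWy = [234]ᵀ.
Hence β = 234 / 264 ≈ 0.886364.

β = 0.886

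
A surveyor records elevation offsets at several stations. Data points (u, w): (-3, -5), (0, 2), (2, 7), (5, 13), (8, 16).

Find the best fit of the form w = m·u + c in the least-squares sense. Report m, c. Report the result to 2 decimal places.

The normal system XᵀX·[m, c]ᵀ = Xᵀw is [[102, 12]; [12, 5]]·[m, c]ᵀ = [222, 33]ᵀ.
Δ = 102·5 − 12² = 366.
m = (222·5 − 12·33)/366 = 119/61; c = (102·33 − 12·222)/366 = 117/61.

m = 1.95, c = 1.92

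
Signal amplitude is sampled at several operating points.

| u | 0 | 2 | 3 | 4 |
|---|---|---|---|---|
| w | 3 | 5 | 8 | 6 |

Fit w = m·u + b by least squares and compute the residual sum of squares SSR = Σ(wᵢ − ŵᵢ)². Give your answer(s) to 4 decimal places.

SSR = 4.7429

Forming XᵀX = [[29, 9]; [9, 4]] and Xᵀw = [58, 22]ᵀ gives XᵀX·[m, b]ᵀ = Xᵀw.
det = 29·4 − 9² = 35.
m = (58·4 − 9·22)/35 = 34/35; b = (29·22 − 9·58)/35 = 116/35.
Residuals: -11/35, -9/35, 62/35, -6/5; SSR = 166/35.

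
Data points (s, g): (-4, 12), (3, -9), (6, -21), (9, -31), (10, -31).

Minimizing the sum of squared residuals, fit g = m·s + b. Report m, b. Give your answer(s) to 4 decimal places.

From the data, Σs·s = 242, Σs = 24, Σ1 = 5.
Moment sums: Σs·g = -790, Σg = -80.
Eliminating b: 5·(row 1) − 24·(row 2) gives 634·m = 5·(-790) − 24·(-80) = -2030, so m = -1015/317.
Then b = ((-80) − 24·(-1015/317))/5 = -200/317.

m = -3.2019, b = -0.6309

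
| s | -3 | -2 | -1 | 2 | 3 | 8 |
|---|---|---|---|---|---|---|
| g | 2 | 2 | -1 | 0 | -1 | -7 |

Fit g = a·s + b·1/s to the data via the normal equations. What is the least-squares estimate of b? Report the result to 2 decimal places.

Setting ∂/∂a … = 0 gives: 91·a + 6·b = -68;  6·a + (1001/576)·b = -15/8.
Determinant 91·(1001/576) − 6² = 70355/576.
a = ((-68)·(1001/576) − 6·(-15/8))/(70355/576) = -61588/70355; b = (91·(-15/8) − 6·(-68))/(70355/576) = 136728/70355.

b = 1.94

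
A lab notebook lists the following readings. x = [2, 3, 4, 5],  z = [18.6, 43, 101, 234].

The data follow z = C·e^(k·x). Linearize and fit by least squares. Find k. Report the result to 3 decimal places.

Taking logs, ln z = k·x + ln C, so regress ln z on x.
Σx = 14.0000, Σ(x)² = 54.0000, Σln z = 16.7548, Σx·ln z = 62.8670.
Equations: 54.0000·k + 14.0000·ln C = 62.8670;  14.0000·k + 4·ln C = 16.7548.
Solving (det = 20.0000): k = 0.84504, ln C = 1.23106.

k = 0.845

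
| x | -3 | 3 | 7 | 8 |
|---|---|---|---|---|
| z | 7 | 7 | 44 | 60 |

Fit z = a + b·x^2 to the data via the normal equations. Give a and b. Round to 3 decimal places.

a = -1.712, b = 0.953

Forming AᵀA = [[4, 131]; [131, 6659]] and Aᵀz = [118, 6122]ᵀ gives AᵀA·[a, b]ᵀ = Aᵀz.
Eliminating b: 6659·(row 1) − 131·(row 2) gives 9475·a = 6659·118 − 131·6122 = -16220, so a = -3244/1895.
Then b = (6122 − 131·(-3244/1895))/6659 = 1806/1895.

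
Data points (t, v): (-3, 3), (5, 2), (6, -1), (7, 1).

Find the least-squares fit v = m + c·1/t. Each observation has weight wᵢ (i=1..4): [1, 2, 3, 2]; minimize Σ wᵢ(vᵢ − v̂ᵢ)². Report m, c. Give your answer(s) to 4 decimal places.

m = 1.2502, c = -4.6942

The normal system XᵀWX·[m, c]ᵀ = XᵀWv is [[8, 179/210]; [179/210, 13903/44100]]·[m, c]ᵀ = [6, -29/70]ᵀ.
Determinant 8·(13903/44100) − (179/210)² = 79183/44100.
m = (6·(13903/44100) − (179/210)·(-29/70))/(79183/44100) = 98991/79183; c = (8·(-29/70) − (179/210)·6)/(79183/44100) = -371700/79183.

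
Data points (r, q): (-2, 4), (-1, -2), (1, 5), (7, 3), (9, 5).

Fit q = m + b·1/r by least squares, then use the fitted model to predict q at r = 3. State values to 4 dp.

q̂ = 4.1325

The normal system XᵀX·[m, b]ᵀ = Xᵀq is [[5, -31/126]; [-31/126, 36241/15876]]·[m, b]ᵀ = [15, 377/63]ᵀ.
Δ = 5·(36241/15876) − (-31/126)² = 45061/3969.
m = (15·(36241/15876) − (-31/126)·(377/63))/(45061/3969) = 566989/180244; b = (5·(377/63) − (-31/126)·15)/(45061/3969) = 266805/90122.
At r = 3: q̂ = (566989/180244)·(1) + (266805/90122)·(1/3) = 744859/180244.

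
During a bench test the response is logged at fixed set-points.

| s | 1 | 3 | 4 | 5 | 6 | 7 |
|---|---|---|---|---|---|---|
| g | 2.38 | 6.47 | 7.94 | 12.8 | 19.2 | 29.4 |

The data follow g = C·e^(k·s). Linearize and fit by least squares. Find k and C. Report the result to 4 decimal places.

k = 0.4101, C = 1.6564

Linearized form: ln g = k·s + ln C. From the 6 transformed points,
XᵀX = [[136.0000, 26.0000]; [26.0000, 6]], rhs = [68.8999, 13.6915]ᵀ  (here Σs = 26.0000, Σ(s)² = 136.0000, Σln g = 13.6915, Σs·ln g = 68.8999).
Δ = 136.0000·6 − (26.0000)² = 140.0000; k = (68.8999·6 − 26.0000·13.6915)/140.0000 = 0.41014, ln C = (136.0000·13.6915 − 26.0000·68.8999)/140.0000 = 0.50465, so C = exp(0.50465) = 1.65641.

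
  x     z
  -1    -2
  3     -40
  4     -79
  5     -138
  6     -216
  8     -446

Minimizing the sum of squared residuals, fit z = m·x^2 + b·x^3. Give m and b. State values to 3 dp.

m = -3.024, b = -0.494

Entries of AᵀA: Σx^2·x^2 = 6355, Σx^2·x^3 = 44935, Σx^3·x^3 = 329251.
For Aᵀz: Σx^2·z = -41396, Σx^3·z = -298392.
So AᵀA·[m, b]ᵀ = Aᵀz: [[6355, 44935]; [44935, 329251]]·[m, b]ᵀ = [-41396, -298392]ᵀ.
Δ = 6355·329251 − 44935² = 73235880.
m = ((-41396)·329251 − 44935·(-298392))/73235880 = -67757/22410; b = (6355·(-298392) − 44935·(-41396))/73235880 = -1807595/3661794.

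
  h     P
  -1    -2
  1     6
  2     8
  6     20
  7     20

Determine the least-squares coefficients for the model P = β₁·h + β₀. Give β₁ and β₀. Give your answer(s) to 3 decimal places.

From the data, Σh·h = 91, Σh = 15, Σ1 = 5.
For AᵀP: Σh·P = 284, ΣP = 52.
AᵀA·[β₁, β₀]ᵀ = AᵀP becomes [[91, 15]; [15, 5]]·[β₁, β₀]ᵀ = [284, 52]ᵀ.
Determinant 91·5 − 15² = 230.
β₁ = (284·5 − 15·52)/230 = 64/23; β₀ = (91·52 − 15·284)/230 = 236/115.

β₁ = 2.783, β₀ = 2.052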